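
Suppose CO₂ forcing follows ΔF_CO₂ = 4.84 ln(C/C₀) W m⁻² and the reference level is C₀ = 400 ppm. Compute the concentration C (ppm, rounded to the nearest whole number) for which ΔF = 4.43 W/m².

C ≈ 999 ppm

Set 4.84 ln(C/400) = 4.43, so ln(C/400) = 4.43/4.84 = 0.91529.
Then C/400 = e^0.91529 = 2.49750, giving C = 400 × 2.49750 = 999.00 ppm.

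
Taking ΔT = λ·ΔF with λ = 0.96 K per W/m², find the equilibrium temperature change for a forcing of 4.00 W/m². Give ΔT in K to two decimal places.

ΔT = λ ΔF = 0.96 × 4.00 = 3.8400 K.

ΔT = 3.84 K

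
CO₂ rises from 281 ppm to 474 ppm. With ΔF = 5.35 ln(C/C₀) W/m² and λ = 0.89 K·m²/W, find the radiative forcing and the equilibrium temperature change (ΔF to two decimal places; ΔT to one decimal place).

CO₂: 5.35 × ln(474/281) = 5.35 × ln(1.68683) = 5.35 × 0.52285 = 2.7972 W/m².
ΔT = λ ΔF = 0.89 × 2.80 = 2.4920 K.

ΔF = 2.80 W/m²; ΔT = 2.5 K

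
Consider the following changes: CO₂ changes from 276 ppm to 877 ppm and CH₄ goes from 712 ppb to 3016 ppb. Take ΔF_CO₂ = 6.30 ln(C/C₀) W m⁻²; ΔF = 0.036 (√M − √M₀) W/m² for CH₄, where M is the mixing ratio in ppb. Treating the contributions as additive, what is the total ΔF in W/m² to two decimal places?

ΔF = 8.30 W/m²

CO₂: 6.30 × ln(877/276) = 6.30 × ln(3.17754) = 6.30 × 1.15611 = 7.2835 W/m².
CH₄: 0.036 × (√3016 − √712) = 0.036 × (54.9181 − 26.6833) = 0.036 × 28.2348 = 1.0165 W/m².
Total ΔF = 7.2835 + 1.0165 = 8.3000 W/m².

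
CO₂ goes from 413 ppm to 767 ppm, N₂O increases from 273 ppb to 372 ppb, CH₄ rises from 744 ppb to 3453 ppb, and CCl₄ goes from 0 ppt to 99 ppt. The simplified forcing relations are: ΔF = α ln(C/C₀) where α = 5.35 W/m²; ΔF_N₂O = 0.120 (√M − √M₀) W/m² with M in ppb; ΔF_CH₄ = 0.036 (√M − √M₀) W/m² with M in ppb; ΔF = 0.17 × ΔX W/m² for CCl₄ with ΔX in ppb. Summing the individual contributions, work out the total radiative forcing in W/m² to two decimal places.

ΔF = 4.79 W/m²

CO₂: 5.35 × ln(767/413) = 5.35 × ln(1.85714) = 5.35 × 0.61904 = 3.3119 W/m².
N₂O: 0.120 × (√372 − √273) = 0.120 × (19.2873 − 16.5227) = 0.120 × 2.7646 = 0.3318 W/m².
CH₄: 0.036 × (√3453 − √744) = 0.036 × (58.7622 − 27.2764) = 0.036 × 31.4858 = 1.1335 W/m².
CCl₄: Δ = 99 − 0 = 99 ppt = 0.099 ppb; ΔF = 0.17 × 0.099 = 0.0168 W/m².
Total ΔF = 3.3119 + 0.3318 + 1.1335 + 0.0168 = 4.7940 W/m².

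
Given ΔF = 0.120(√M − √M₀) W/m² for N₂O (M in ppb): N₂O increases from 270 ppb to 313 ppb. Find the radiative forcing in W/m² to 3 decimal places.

ΔF = 0.151 W/m²

N₂O: 0.120 × (√313 − √270) = 0.120 × (17.6918 − 16.4317) = 0.120 × 1.2601 = 0.1512 W/m².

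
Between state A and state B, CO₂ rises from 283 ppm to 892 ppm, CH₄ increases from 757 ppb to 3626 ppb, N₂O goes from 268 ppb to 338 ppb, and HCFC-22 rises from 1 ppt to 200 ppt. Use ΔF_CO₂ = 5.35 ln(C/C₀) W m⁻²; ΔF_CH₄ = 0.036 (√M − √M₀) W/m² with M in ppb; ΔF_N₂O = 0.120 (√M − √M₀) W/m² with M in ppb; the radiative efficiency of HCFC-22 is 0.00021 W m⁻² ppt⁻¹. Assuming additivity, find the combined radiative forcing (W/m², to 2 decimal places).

ΔF = 7.60 W/m²

CO₂: 5.35 × ln(892/283) = 5.35 × ln(3.15194) = 5.35 × 1.14802 = 6.1419 W/m².
CH₄: 0.036 × (√3626 − √757) = 0.036 × (60.2163 − 27.5136) = 0.036 × 32.7027 = 1.1773 W/m².
N₂O: 0.120 × (√338 − √268) = 0.120 × (18.3848 − 16.3707) = 0.120 × 2.0141 = 0.2417 W/m².
HCFC-22: ΔF = 0.00021 × (200 − 1) = 0.00021 × 199 = 0.0418 W/m².
Total ΔF = 6.1419 + 1.1773 + 0.2417 + 0.0418 = 7.6027 W/m².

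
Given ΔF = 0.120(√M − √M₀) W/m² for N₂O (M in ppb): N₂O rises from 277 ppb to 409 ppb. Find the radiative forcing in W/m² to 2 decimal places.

ΔF = 0.43 W/m²

N₂O: 0.120 × (√409 − √277) = 0.120 × (20.2237 − 16.6433) = 0.120 × 3.5804 = 0.4296 W/m².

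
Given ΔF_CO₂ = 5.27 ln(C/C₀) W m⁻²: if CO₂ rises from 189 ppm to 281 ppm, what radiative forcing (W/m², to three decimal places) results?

ΔF = 2.090 W/m²

CO₂: 5.27 × ln(281/189) = 5.27 × ln(1.48677) = 5.27 × 0.39661 = 2.0901 W/m².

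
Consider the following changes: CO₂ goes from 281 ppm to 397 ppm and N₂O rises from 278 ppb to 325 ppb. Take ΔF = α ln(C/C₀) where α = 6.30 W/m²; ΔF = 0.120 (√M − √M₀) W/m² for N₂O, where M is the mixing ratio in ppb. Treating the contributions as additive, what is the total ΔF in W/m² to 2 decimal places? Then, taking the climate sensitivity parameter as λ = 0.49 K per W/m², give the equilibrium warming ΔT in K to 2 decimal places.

CO₂: 6.30 × ln(397/281) = 6.30 × ln(1.41281) = 6.30 × 0.34558 = 2.1772 W/m².
N₂O: 0.120 × (√325 − √278) = 0.120 × (18.0278 − 16.6733) = 0.120 × 1.3545 = 0.1625 W/m².
Total ΔF = 2.1772 + 0.1625 = 2.3397 W/m².
ΔT = λ ΔF = 0.49 × 2.34 = 1.1466 K.

ΔF = 2.34 W/m²; ΔT = 1.15 K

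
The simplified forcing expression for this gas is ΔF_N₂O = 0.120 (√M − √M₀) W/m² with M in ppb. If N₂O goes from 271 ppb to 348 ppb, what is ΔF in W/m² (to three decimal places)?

N₂O: 0.120 × (√348 − √271) = 0.120 × (18.6548 − 16.4621) = 0.120 × 2.1927 = 0.2631 W/m².

ΔF = 0.263 W/m²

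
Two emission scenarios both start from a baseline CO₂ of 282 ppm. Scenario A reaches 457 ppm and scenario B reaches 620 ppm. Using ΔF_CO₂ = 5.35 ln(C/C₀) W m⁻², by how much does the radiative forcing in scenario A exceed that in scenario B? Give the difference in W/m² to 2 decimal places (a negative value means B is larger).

ΔF_A − ΔF_B = -1.63 W/m²

ΔF_A = 5.35 ln(457/282) = 5.35 × 0.48278 = 2.5829 W/m².
ΔF_B = 5.35 ln(620/282) = 5.35 × 0.78781 = 4.2148 W/m².
Difference: 2.5829 − 4.2148 = -1.6319 W/m².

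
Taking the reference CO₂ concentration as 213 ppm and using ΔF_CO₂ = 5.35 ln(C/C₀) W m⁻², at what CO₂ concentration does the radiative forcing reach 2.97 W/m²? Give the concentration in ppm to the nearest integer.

C ≈ 371 ppm

Set 5.35 ln(C/213) = 2.97, so ln(C/213) = 2.97/5.35 = 0.55514.
Then C/213 = e^0.55514 = 1.74218, giving C = 213 × 1.74218 = 371.08 ppm.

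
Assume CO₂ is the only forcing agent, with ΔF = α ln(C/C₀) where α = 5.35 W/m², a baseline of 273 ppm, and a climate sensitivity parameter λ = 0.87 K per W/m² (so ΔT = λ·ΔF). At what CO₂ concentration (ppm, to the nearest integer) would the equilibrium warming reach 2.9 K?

Required forcing: ΔF = ΔT/λ = 2.9/0.87 = 3.3333 W/m².
Then ln(C/273) = ΔF/5.35 = 3.3333/5.35 = 0.62305.
So C = 273 × e^0.62305 = 273 × 1.86461 = 509.04 ppm.

C ≈ 509 ppm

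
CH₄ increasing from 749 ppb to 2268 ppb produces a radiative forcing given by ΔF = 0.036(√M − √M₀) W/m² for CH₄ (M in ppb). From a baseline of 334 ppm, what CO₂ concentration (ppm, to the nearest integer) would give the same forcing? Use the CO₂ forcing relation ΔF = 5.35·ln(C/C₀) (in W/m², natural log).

C ≈ 383 ppm

CH₄ forcing: 0.036 × (√2268 − √749) = 0.036 × (47.6235 − 27.3679) = 0.036 × 20.2556 = 0.72920 W/m².
Set 5.35 ln(C/334) = 0.72920: ln(C/334) = 0.72920/5.35 = 0.13630, so C = 334 × e^0.13630 = 334 × 1.14603 = 382.77 ppm.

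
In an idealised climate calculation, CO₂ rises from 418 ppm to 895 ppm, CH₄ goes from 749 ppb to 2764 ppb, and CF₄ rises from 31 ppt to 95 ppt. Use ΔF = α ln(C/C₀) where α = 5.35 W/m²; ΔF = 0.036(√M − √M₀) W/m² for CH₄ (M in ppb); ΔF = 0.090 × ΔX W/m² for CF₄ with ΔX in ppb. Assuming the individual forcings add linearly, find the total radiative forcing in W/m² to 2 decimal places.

CO₂: 5.35 × ln(895/418) = 5.35 × ln(2.14115) = 5.35 × 0.76134 = 4.0732 W/m².
CH₄: 0.036 × (√2764 − √749) = 0.036 × (52.5738 − 27.3679) = 0.036 × 25.2059 = 0.9074 W/m².
CF₄: Δ = 95 − 31 = 64 ppt = 0.064 ppb; ΔF = 0.090 × 0.064 = 0.0058 W/m².
Total ΔF = 4.0732 + 0.9074 + 0.0058 = 4.9864 W/m².

ΔF = 4.99 W/m²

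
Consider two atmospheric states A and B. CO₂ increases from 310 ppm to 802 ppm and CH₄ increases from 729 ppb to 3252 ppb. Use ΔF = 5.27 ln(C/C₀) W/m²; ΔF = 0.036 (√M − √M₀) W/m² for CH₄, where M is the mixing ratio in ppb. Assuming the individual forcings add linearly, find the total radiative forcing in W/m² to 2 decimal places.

ΔF = 6.09 W/m²

CO₂: 5.27 × ln(802/310) = 5.27 × ln(2.58710) = 5.27 × 0.95054 = 5.0093 W/m².
CH₄: 0.036 × (√3252 − √729) = 0.036 × (57.0263 − 27.0000) = 0.036 × 30.0263 = 1.0809 W/m².
Total ΔF = 5.0093 + 1.0809 = 6.0902 W/m².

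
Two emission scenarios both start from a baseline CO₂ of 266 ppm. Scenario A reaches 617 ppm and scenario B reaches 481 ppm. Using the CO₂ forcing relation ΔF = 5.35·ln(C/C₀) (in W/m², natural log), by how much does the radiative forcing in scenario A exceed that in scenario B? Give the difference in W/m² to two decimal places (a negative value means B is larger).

ΔF_A = 5.35 ln(617/266) = 5.35 × 0.84137 = 4.5013 W/m².
ΔF_B = 5.35 ln(481/266) = 5.35 × 0.59237 = 3.1692 W/m².
Difference: 4.5013 − 3.1692 = 1.3321 W/m².

ΔF_A − ΔF_B = 1.33 W/m²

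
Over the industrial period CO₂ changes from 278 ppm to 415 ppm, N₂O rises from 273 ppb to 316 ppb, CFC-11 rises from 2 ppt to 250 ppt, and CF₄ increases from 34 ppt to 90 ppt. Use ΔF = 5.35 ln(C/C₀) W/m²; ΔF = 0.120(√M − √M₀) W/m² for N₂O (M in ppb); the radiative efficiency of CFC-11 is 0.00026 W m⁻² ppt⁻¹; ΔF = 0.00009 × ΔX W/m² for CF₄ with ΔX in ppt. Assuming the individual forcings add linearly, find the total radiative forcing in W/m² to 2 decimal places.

CO₂: 5.35 × ln(415/278) = 5.35 × ln(1.49281) = 5.35 × 0.40066 = 2.1435 W/m².
N₂O: 0.120 × (√316 − √273) = 0.120 × (17.7764 − 16.5227) = 0.120 × 1.2537 = 0.1504 W/m².
CFC-11: ΔF = 0.00026 × (250 − 2) = 0.00026 × 248 = 0.0645 W/m².
CF₄: ΔF = 0.00009 × (90 − 34) = 0.00009 × 56 = 0.0050 W/m².
Total ΔF = 2.1435 + 0.1504 + 0.0645 + 0.0050 = 2.3634 W/m².

ΔF = 2.36 W/m²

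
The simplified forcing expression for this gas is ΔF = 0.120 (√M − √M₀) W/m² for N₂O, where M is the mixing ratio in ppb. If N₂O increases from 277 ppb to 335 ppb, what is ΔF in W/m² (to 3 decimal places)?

N₂O: 0.120 × (√335 − √277) = 0.120 × (18.3030 − 16.6433) = 0.120 × 1.6597 = 0.1992 W/m².

ΔF = 0.199 W/m²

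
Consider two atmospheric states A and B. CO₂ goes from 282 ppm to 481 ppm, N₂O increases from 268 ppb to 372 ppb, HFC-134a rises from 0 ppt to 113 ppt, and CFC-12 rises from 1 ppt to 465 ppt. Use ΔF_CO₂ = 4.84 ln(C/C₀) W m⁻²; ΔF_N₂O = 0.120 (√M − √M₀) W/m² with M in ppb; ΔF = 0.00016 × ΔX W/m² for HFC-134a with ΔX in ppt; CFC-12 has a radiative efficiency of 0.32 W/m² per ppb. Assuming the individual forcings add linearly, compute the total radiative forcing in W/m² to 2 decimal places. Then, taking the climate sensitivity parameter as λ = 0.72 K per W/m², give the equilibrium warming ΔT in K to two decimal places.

ΔF = 3.10 W/m²; ΔT = 2.23 K

CO₂: 4.84 × ln(481/282) = 4.84 × ln(1.70567) = 4.84 × 0.53396 = 2.5844 W/m².
N₂O: 0.120 × (√372 − √268) = 0.120 × (19.2873 − 16.3707) = 0.120 × 2.9166 = 0.3500 W/m².
HFC-134a: ΔF = 0.00016 × (113 − 0) = 0.00016 × 113 = 0.0181 W/m².
CFC-12: Δ = 465 − 1 = 464 ppt = 0.464 ppb; ΔF = 0.32 × 0.464 = 0.1485 W/m².
Total ΔF = 2.5844 + 0.3500 + 0.0181 + 0.1485 = 3.1010 W/m².
ΔT = λ ΔF = 0.72 × 3.10 = 2.2320 K.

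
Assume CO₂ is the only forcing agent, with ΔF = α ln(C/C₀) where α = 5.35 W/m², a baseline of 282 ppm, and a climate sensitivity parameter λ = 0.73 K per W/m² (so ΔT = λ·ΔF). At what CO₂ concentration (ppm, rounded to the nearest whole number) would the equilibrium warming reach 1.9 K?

Required forcing: ΔF = ΔT/λ = 1.9/0.73 = 2.6027 W/m².
Then ln(C/282) = ΔF/5.35 = 2.6027/5.35 = 0.48649.
So C = 282 × e^0.48649 = 282 × 1.62660 = 458.70 ppm.

C ≈ 459 ppm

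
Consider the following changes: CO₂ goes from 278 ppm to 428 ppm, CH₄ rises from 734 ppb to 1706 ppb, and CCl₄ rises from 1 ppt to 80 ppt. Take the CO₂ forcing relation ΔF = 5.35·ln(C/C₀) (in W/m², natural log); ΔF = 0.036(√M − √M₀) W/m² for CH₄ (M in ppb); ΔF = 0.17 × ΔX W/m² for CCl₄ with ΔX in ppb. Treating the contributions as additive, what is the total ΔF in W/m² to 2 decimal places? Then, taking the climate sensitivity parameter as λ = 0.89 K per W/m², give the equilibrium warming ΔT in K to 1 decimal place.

CO₂: 5.35 × ln(428/278) = 5.35 × ln(1.53957) = 5.35 × 0.43150 = 2.3085 W/m².
CH₄: 0.036 × (√1706 − √734) = 0.036 × (41.3038 − 27.0924) = 0.036 × 14.2114 = 0.5116 W/m².
CCl₄: Δ = 80 − 1 = 79 ppt = 0.079 ppb; ΔF = 0.17 × 0.079 = 0.0134 W/m².
Total ΔF = 2.3085 + 0.5116 + 0.0134 = 2.8335 W/m².
ΔT = λ ΔF = 0.89 × 2.83 = 2.5187 K.

ΔF = 2.83 W/m²; ΔT = 2.5 K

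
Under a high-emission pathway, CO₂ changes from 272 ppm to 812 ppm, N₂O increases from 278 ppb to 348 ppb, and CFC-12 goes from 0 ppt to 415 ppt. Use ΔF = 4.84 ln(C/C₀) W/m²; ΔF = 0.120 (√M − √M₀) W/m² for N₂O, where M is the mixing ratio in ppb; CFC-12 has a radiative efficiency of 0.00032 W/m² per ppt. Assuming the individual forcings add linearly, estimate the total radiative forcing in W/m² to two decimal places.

CO₂: 4.84 × ln(812/272) = 4.84 × ln(2.98529) = 4.84 × 1.09370 = 5.2935 W/m².
N₂O: 0.120 × (√348 − √278) = 0.120 × (18.6548 − 16.6733) = 0.120 × 1.9815 = 0.2378 W/m².
CFC-12: ΔF = 0.00032 × (415 − 0) = 0.00032 × 415 = 0.1328 W/m².
Total ΔF = 5.2935 + 0.2378 + 0.1328 = 5.6641 W/m².

ΔF = 5.66 W/m²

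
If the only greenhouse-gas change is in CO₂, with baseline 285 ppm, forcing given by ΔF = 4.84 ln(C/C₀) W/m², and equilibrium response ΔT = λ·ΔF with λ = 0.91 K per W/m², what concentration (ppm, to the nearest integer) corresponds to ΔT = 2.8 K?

Required forcing: ΔF = ΔT/λ = 2.8/0.91 = 3.0769 W/m².
Then ln(C/285) = ΔF/4.84 = 3.0769/4.84 = 0.63572.
So C = 285 × e^0.63572 = 285 × 1.88838 = 538.19 ppm.

C ≈ 538 ppm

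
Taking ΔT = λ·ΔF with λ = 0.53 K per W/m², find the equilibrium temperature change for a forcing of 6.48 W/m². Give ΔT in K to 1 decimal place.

ΔT = 3.4 K

ΔT = λ ΔF = 0.53 × 6.48 = 3.4344 K.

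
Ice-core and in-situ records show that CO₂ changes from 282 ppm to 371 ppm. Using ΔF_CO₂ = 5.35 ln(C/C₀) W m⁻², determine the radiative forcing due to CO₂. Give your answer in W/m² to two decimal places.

CO₂ absorption bands are partially saturated, so forcing scales with the logarithm of the concentration ratio.
CO₂: 5.35 × ln(371/282) = 5.35 × ln(1.31560) = 5.35 × 0.27429 = 1.4675 W/m².

ΔF = 1.47 W/m²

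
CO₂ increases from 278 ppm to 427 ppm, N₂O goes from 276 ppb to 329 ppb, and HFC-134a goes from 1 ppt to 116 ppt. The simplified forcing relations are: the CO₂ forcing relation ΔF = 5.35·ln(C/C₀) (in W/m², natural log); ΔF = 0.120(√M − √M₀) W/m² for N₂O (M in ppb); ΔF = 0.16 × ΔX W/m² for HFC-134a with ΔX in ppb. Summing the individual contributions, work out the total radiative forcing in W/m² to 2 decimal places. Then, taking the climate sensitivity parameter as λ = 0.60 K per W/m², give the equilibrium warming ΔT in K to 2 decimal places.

ΔF = 2.50 W/m²; ΔT = 1.50 K

CO₂: 5.35 × ln(427/278) = 5.35 × ln(1.53597) = 5.35 × 0.42916 = 2.2960 W/m².
N₂O: 0.120 × (√329 − √276) = 0.120 × (18.1384 − 16.6132) = 0.120 × 1.5252 = 0.1830 W/m².
HFC-134a: Δ = 116 − 1 = 115 ppt = 0.115 ppb; ΔF = 0.16 × 0.115 = 0.0184 W/m².
Total ΔF = 2.2960 + 0.1830 + 0.0184 = 2.4974 W/m².
ΔT = λ ΔF = 0.60 × 2.50 = 1.5000 K.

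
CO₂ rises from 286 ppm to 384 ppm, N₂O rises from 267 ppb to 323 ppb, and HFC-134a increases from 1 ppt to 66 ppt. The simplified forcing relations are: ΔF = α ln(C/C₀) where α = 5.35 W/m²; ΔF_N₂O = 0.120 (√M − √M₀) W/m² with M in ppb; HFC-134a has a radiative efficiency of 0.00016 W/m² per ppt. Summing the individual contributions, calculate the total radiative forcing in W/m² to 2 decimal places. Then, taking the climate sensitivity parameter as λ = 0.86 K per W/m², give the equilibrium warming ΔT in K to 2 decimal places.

ΔF = 1.78 W/m²; ΔT = 1.53 K

CO₂: 5.35 × ln(384/286) = 5.35 × ln(1.34266) = 5.35 × 0.29465 = 1.5764 W/m².
N₂O: 0.120 × (√323 − √267) = 0.120 × (17.9722 − 16.3401) = 0.120 × 1.6321 = 0.1959 W/m².
HFC-134a: ΔF = 0.00016 × (66 − 1) = 0.00016 × 65 = 0.0104 W/m².
Total ΔF = 1.5764 + 0.1959 + 0.0104 = 1.7827 W/m².
ΔT = λ ΔF = 0.86 × 1.78 = 1.5308 K.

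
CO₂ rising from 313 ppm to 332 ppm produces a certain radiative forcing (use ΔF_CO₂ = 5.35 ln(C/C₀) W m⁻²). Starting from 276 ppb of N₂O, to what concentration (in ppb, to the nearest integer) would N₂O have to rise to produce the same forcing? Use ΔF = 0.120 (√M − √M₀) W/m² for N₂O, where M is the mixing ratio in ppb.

M ≈ 370 ppb

CO₂ forcing: 5.35 × ln(332/313) = 5.35 × 0.058932 = 0.31529 W/m².
Set 0.120(√M − √276) = 0.31529: √M = 0.31529/0.120 + √276 = 2.6274 + 16.6132 = 19.2406.
M = (19.2406)² = 370.20 ppb.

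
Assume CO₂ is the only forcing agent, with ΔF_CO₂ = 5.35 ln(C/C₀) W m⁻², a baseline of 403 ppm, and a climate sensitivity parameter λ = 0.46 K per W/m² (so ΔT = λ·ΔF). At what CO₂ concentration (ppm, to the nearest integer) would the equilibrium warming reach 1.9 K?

Required forcing: ΔF = ΔT/λ = 1.9/0.46 = 4.1304 W/m².
Then ln(C/403) = ΔF/5.35 = 4.1304/5.35 = 0.77204.
So C = 403 × e^0.77204 = 403 × 2.16418 = 872.16 ppm.

C ≈ 872 ppm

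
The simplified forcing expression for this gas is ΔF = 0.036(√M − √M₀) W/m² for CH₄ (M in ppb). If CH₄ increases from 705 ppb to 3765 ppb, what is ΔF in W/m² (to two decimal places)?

CH₄: 0.036 × (√3765 − √705) = 0.036 × (61.3596 − 26.5518) = 0.036 × 34.8078 = 1.2531 W/m².

ΔF = 1.25 W/m²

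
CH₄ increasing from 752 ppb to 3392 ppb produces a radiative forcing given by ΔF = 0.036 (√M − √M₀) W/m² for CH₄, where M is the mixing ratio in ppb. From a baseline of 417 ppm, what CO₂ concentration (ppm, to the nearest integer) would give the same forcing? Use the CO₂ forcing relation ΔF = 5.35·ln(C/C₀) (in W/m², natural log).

C ≈ 513 ppm

CH₄ forcing: 0.036 × (√3392 − √752) = 0.036 × (58.2409 − 27.4226) = 0.036 × 30.8183 = 1.10946 W/m².
Set 5.35 ln(C/417) = 1.10946: ln(C/417) = 1.10946/5.35 = 0.20738, so C = 417 × e^0.20738 = 417 × 1.23045 = 513.10 ppm.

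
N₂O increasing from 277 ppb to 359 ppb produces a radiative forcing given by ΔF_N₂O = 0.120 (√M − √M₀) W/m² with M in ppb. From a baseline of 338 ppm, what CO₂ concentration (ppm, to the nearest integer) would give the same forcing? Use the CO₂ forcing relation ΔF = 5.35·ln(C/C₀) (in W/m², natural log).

C ≈ 356 ppm

N₂O forcing: 0.120 × (√359 − √277) = 0.120 × (18.9473 − 16.6433) = 0.120 × 2.3040 = 0.27648 W/m².
Set 5.35 ln(C/338) = 0.27648: ln(C/338) = 0.27648/5.35 = 0.05168, so C = 338 × e^0.05168 = 338 × 1.05304 = 355.93 ppm.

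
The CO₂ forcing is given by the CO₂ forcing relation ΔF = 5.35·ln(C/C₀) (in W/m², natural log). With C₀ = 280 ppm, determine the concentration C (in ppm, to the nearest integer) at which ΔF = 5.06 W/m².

C ≈ 721 ppm

Set 5.35 ln(C/280) = 5.06, so ln(C/280) = 5.06/5.35 = 0.94579.
Then C/280 = e^0.94579 = 2.57485, giving C = 280 × 2.57485 = 720.96 ppm.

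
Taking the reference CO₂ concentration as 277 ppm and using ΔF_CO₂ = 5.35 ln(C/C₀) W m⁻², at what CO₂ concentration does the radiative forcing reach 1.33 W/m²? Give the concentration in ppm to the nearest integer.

C ≈ 355 ppm

Set 5.35 ln(C/277) = 1.33, so ln(C/277) = 1.33/5.35 = 0.24860.
Then C/277 = e^0.24860 = 1.28223, giving C = 277 × 1.28223 = 355.18 ppm.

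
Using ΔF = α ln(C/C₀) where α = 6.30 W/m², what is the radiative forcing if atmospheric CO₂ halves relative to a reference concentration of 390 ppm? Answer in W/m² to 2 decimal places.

ΔF = 6.30 × ln(0.5) = 6.30 × -0.69315 = -4.3668 W/m².

ΔF = -4.37 W/m²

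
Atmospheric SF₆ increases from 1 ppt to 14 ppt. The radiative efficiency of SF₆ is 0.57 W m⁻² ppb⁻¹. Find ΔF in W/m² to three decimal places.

ΔF = 0.007 W/m²

SF₆: Δ = 14 − 1 = 13 ppt = 0.013 ppb; ΔF = 0.57 × 0.013 = 0.0074 W/m².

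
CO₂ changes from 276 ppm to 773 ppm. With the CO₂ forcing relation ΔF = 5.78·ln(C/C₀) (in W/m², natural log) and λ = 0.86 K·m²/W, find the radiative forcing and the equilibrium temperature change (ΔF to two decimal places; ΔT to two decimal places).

CO₂: 5.78 × ln(773/276) = 5.78 × ln(2.80072) = 5.78 × 1.02988 = 5.9527 W/m².
ΔT = λ ΔF = 0.86 × 5.95 = 5.1170 K.

ΔF = 5.95 W/m²; ΔT = 5.12 K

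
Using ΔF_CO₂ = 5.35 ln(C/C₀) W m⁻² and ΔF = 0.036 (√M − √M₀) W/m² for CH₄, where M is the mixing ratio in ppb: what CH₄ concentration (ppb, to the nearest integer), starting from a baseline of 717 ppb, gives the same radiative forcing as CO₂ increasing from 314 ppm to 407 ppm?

M ≈ 4268 ppb

CO₂ forcing: 5.35 × ln(407/314) = 5.35 × 0.259420 = 1.38790 W/m².
Set 0.036(√M − √717) = 1.38790: √M = 1.38790/0.036 + √717 = 38.5528 + 26.7769 = 65.3297.
M = (65.3297)² = 4267.97 ppb.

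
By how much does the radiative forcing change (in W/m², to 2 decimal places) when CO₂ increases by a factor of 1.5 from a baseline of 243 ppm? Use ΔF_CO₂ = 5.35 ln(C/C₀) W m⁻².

ΔF = 5.35 × ln(1.5) = 5.35 × 0.40547 = 2.1693 W/m².

ΔF = 2.17 W/m²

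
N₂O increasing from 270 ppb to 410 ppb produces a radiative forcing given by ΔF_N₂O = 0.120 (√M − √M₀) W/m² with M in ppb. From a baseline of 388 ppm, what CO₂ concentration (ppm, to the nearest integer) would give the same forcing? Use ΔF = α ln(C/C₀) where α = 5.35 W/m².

N₂O forcing: 0.120 × (√410 − √270) = 0.120 × (20.2485 − 16.4317) = 0.120 × 3.8168 = 0.45802 W/m².
Set 5.35 ln(C/388) = 0.45802: ln(C/388) = 0.45802/5.35 = 0.08561, so C = 388 × e^0.08561 = 388 × 1.08938 = 422.68 ppm.

C ≈ 423 ppm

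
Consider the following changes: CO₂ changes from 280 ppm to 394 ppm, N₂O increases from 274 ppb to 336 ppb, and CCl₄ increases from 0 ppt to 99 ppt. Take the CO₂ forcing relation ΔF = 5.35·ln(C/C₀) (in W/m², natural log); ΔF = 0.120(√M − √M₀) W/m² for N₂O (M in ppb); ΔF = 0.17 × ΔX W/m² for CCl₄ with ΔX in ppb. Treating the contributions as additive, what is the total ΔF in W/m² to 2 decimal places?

CO₂: 5.35 × ln(394/280) = 5.35 × ln(1.40714) = 5.35 × 0.34156 = 1.8273 W/m².
N₂O: 0.120 × (√336 − √274) = 0.120 × (18.3303 − 16.5529) = 0.120 × 1.7774 = 0.2133 W/m².
CCl₄: Δ = 99 − 0 = 99 ppt = 0.099 ppb; ΔF = 0.17 × 0.099 = 0.0168 W/m².
Total ΔF = 1.8273 + 0.2133 + 0.0168 = 2.0574 W/m².

ΔF = 2.06 W/m²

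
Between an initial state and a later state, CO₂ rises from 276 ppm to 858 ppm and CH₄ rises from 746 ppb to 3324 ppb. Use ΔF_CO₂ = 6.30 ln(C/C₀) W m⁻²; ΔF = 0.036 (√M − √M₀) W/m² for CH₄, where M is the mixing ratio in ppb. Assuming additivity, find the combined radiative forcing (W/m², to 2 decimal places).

ΔF = 8.24 W/m²

CO₂: 6.30 × ln(858/276) = 6.30 × ln(3.10870) = 6.30 × 1.13420 = 7.1455 W/m².
CH₄: 0.036 × (√3324 − √746) = 0.036 × (57.6541 − 27.3130) = 0.036 × 30.3411 = 1.0923 W/m².
Total ΔF = 7.1455 + 1.0923 = 8.2378 W/m².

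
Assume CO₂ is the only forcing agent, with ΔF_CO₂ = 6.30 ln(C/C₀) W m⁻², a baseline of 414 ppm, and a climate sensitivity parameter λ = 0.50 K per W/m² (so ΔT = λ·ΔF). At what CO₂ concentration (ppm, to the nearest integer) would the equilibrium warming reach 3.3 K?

Required forcing: ΔF = ΔT/λ = 3.3/0.50 = 6.6000 W/m².
Then ln(C/414) = ΔF/6.30 = 6.6000/6.30 = 1.04762.
So C = 414 × e^1.04762 = 414 × 2.85086 = 1180.26 ppm.

C ≈ 1180 ppm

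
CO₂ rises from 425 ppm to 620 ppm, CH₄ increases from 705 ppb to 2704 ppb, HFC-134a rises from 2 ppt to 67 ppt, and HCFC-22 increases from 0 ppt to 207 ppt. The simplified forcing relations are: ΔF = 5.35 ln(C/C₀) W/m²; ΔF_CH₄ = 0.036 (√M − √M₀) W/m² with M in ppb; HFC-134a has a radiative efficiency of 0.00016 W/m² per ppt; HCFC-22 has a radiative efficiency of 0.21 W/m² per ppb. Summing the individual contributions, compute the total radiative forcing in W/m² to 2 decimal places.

ΔF = 2.99 W/m²

CO₂: 5.35 × ln(620/425) = 5.35 × ln(1.45882) = 5.35 × 0.37763 = 2.0203 W/m².
CH₄: 0.036 × (√2704 − √705) = 0.036 × (52.0000 − 26.5518) = 0.036 × 25.4482 = 0.9161 W/m².
HFC-134a: ΔF = 0.00016 × (67 − 2) = 0.00016 × 65 = 0.0104 W/m².
HCFC-22: Δ = 207 − 0 = 207 ppt = 0.207 ppb; ΔF = 0.21 × 0.207 = 0.0435 W/m².
Total ΔF = 2.0203 + 0.9161 + 0.0104 + 0.0435 = 2.9903 W/m².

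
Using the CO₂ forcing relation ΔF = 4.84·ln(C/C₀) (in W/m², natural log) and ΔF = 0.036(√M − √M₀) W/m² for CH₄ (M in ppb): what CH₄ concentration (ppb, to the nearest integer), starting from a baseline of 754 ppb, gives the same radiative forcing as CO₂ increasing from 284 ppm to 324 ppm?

CO₂ forcing: 4.84 × ln(324/284) = 4.84 × 0.131769 = 0.63776 W/m².
Set 0.036(√M − √754) = 0.63776: √M = 0.63776/0.036 + √754 = 17.7156 + 27.4591 = 45.1747.
M = (45.1747)² = 2040.75 ppb.

M ≈ 2041 ppb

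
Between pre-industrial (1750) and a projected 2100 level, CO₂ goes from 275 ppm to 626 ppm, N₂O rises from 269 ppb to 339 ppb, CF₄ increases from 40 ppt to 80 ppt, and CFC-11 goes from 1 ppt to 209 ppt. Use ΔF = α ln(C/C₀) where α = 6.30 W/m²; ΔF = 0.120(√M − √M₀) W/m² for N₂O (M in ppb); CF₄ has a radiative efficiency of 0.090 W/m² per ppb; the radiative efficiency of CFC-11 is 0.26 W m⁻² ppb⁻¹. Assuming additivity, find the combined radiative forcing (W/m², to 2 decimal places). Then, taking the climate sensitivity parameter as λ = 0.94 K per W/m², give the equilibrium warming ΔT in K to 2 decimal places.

ΔF = 5.48 W/m²; ΔT = 5.15 K

CO₂: 6.30 × ln(626/275) = 6.30 × ln(2.27636) = 6.30 × 0.82258 = 5.1823 W/m².
N₂O: 0.120 × (√339 − √269) = 0.120 × (18.4120 − 16.4012) = 0.120 × 2.0108 = 0.2413 W/m².
CF₄: Δ = 80 − 40 = 40 ppt = 0.040 ppb; ΔF = 0.090 × 0.040 = 0.0036 W/m².
CFC-11: Δ = 209 − 1 = 208 ppt = 0.208 ppb; ΔF = 0.26 × 0.208 = 0.0541 W/m².
Total ΔF = 5.1823 + 0.2413 + 0.0036 + 0.0541 = 5.4813 W/m².
ΔT = λ ΔF = 0.94 × 5.48 = 5.1512 K.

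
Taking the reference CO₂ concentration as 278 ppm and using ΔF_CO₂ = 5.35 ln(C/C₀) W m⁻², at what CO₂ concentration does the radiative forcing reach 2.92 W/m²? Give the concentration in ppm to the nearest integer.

Set 5.35 ln(C/278) = 2.92, so ln(C/278) = 2.92/5.35 = 0.54579.
Then C/278 = e^0.54579 = 1.72597, giving C = 278 × 1.72597 = 479.82 ppm.

C ≈ 480 ppm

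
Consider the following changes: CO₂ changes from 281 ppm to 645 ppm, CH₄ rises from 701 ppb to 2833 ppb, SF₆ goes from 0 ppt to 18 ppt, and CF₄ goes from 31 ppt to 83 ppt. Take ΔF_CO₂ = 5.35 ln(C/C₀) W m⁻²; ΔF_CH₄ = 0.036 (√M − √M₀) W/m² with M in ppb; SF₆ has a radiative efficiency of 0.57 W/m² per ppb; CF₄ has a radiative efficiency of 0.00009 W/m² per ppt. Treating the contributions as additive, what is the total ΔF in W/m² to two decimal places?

CO₂: 5.35 × ln(645/281) = 5.35 × ln(2.29537) = 5.35 × 0.83089 = 4.4453 W/m².
CH₄: 0.036 × (√2833 − √701) = 0.036 × (53.2259 − 26.4764) = 0.036 × 26.7495 = 0.9630 W/m².
SF₆: Δ = 18 − 0 = 18 ppt = 0.018 ppb; ΔF = 0.57 × 0.018 = 0.0103 W/m².
CF₄: ΔF = 0.00009 × (83 − 31) = 0.00009 × 52 = 0.0047 W/m².
Total ΔF = 4.4453 + 0.9630 + 0.0103 + 0.0047 = 5.4233 W/m².

ΔF = 5.42 W/m²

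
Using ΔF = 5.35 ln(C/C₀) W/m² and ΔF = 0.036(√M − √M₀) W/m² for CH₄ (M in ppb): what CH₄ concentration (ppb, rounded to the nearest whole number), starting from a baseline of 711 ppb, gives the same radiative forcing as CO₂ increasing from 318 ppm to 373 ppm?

CO₂ forcing: 5.35 × ln(373/318) = 5.35 × 0.159527 = 0.85347 W/m².
Set 0.036(√M − √711) = 0.85347: √M = 0.85347/0.036 + √711 = 23.7075 + 26.6646 = 50.3721.
M = (50.3721)² = 2537.35 ppb.

M ≈ 2537 ppb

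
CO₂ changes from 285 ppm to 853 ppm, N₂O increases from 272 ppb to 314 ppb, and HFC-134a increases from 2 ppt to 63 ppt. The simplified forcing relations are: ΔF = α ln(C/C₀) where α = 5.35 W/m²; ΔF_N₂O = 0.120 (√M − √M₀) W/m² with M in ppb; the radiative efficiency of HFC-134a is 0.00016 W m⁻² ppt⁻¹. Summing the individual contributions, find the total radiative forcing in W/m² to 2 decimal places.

ΔF = 6.02 W/m²

CO₂: 5.35 × ln(853/285) = 5.35 × ln(2.99298) = 5.35 × 1.09627 = 5.8650 W/m².
N₂O: 0.120 × (√314 − √272) = 0.120 × (17.7200 − 16.4924) = 0.120 × 1.2276 = 0.1473 W/m².
HFC-134a: ΔF = 0.00016 × (63 − 2) = 0.00016 × 61 = 0.0098 W/m².
Total ΔF = 5.8650 + 0.1473 + 0.0098 = 6.0221 W/m².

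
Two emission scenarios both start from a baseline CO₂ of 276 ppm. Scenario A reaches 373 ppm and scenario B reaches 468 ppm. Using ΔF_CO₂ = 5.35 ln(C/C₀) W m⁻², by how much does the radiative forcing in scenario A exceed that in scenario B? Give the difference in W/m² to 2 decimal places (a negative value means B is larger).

ΔF_A − ΔF_B = -1.21 W/m²

ΔF_A = 5.35 ln(373/276) = 5.35 × 0.30118 = 1.6113 W/m².
ΔF_B = 5.35 ln(468/276) = 5.35 × 0.52807 = 2.8252 W/m².
Difference: 1.6113 − 2.8252 = -1.2139 W/m².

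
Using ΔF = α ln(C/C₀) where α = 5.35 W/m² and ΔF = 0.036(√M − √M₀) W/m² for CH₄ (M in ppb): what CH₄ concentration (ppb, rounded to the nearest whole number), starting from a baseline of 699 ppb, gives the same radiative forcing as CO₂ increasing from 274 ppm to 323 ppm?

M ≈ 2590 ppb

CO₂ forcing: 5.35 × ln(323/274) = 5.35 × 0.164524 = 0.88020 W/m².
Set 0.036(√M − √699) = 0.88020: √M = 0.88020/0.036 + √699 = 24.4500 + 26.4386 = 50.8886.
M = (50.8886)² = 2589.65 ppb.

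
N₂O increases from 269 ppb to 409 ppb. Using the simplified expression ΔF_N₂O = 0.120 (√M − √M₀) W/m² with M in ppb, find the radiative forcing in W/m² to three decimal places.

ΔF = 0.459 W/m²

N₂O: 0.120 × (√409 − √269) = 0.120 × (20.2237 − 16.4012) = 0.120 × 3.8225 = 0.4587 W/m².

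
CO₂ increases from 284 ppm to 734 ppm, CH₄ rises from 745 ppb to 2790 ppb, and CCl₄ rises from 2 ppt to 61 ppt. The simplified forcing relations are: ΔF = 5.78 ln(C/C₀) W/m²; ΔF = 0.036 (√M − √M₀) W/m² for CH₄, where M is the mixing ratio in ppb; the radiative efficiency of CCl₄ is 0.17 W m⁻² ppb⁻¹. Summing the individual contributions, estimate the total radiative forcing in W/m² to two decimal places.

ΔF = 6.42 W/m²

CO₂: 5.78 × ln(734/284) = 5.78 × ln(2.58451) = 5.78 × 0.94954 = 5.4883 W/m².
CH₄: 0.036 × (√2790 − √745) = 0.036 × (52.8205 − 27.2947) = 0.036 × 25.5258 = 0.9189 W/m².
CCl₄: Δ = 61 − 2 = 59 ppt = 0.059 ppb; ΔF = 0.17 × 0.059 = 0.0100 W/m².
Total ΔF = 5.4883 + 0.9189 + 0.0100 = 6.4172 W/m².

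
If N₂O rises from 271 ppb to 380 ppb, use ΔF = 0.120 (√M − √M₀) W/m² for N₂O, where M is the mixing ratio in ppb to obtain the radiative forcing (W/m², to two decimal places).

N₂O: 0.120 × (√380 − √271) = 0.120 × (19.4936 − 16.4621) = 0.120 × 3.0315 = 0.3638 W/m².

ΔF = 0.36 W/m²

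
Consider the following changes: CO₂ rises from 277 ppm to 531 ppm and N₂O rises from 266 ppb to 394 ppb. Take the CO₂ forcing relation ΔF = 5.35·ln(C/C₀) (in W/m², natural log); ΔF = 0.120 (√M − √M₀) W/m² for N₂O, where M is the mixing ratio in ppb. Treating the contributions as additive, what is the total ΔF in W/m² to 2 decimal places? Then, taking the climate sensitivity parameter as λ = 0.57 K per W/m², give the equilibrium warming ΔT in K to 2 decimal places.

CO₂: 5.35 × ln(531/277) = 5.35 × ln(1.91697) = 5.35 × 0.65075 = 3.4815 W/m².
N₂O: 0.120 × (√394 − √266) = 0.120 × (19.8494 − 16.3095) = 0.120 × 3.5399 = 0.4248 W/m².
Total ΔF = 3.4815 + 0.4248 = 3.9063 W/m².
ΔT = λ ΔF = 0.57 × 3.91 = 2.2287 K.

ΔF = 3.91 W/m²; ΔT = 2.23 K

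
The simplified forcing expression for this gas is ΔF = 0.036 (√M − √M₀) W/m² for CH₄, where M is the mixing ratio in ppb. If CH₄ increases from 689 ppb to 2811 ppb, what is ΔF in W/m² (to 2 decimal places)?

ΔF = 0.96 W/m²

CH₄: 0.036 × (√2811 − √689) = 0.036 × (53.0189 − 26.2488) = 0.036 × 26.7701 = 0.9637 W/m².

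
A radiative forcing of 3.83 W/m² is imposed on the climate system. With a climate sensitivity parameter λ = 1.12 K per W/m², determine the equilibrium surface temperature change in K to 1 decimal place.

ΔT = 4.3 K

ΔT = λ ΔF = 1.12 × 3.83 = 4.2896 K.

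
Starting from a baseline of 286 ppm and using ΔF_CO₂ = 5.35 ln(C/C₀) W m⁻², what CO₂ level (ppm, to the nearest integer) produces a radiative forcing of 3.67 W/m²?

C ≈ 568 ppm

Set 5.35 ln(C/286) = 3.67, so ln(C/286) = 3.67/5.35 = 0.68598.
Then C/286 = e^0.68598 = 1.98572, giving C = 286 × 1.98572 = 567.92 ppm.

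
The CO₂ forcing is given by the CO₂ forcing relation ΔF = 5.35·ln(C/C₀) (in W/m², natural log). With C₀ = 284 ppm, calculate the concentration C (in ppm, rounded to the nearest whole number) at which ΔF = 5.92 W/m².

C ≈ 859 ppm

Set 5.35 ln(C/284) = 5.92, so ln(C/284) = 5.92/5.35 = 1.10654.
Then C/284 = e^1.10654 = 3.02388, giving C = 284 × 3.02388 = 858.78 ppm.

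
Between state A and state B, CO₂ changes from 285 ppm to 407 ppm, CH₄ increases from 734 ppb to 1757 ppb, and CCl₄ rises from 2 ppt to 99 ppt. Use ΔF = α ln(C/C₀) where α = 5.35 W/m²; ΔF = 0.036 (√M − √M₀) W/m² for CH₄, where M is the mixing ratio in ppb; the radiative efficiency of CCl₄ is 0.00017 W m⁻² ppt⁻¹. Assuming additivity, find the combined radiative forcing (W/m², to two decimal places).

ΔF = 2.46 W/m²

CO₂: 5.35 × ln(407/285) = 5.35 × ln(1.42807) = 5.35 × 0.35632 = 1.9063 W/m².
CH₄: 0.036 × (√1757 − √734) = 0.036 × (41.9166 − 27.0924) = 0.036 × 14.8242 = 0.5337 W/m².
CCl₄: ΔF = 0.00017 × (99 − 2) = 0.00017 × 97 = 0.0165 W/m².
Total ΔF = 1.9063 + 0.5337 + 0.0165 = 2.4565 W/m².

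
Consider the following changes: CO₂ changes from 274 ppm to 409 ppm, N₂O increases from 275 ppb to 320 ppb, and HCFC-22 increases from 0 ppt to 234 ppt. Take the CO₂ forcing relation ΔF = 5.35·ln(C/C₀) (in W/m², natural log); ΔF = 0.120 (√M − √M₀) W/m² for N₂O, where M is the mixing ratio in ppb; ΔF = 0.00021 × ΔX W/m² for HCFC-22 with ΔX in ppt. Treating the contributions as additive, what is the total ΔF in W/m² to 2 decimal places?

ΔF = 2.35 W/m²

CO₂: 5.35 × ln(409/274) = 5.35 × ln(1.49270) = 5.35 × 0.40059 = 2.1432 W/m².
N₂O: 0.120 × (√320 − √275) = 0.120 × (17.8885 − 16.5831) = 0.120 × 1.3054 = 0.1566 W/m².
HCFC-22: ΔF = 0.00021 × (234 − 0) = 0.00021 × 234 = 0.0491 W/m².
Total ΔF = 2.1432 + 0.1566 + 0.0491 = 2.3489 W/m².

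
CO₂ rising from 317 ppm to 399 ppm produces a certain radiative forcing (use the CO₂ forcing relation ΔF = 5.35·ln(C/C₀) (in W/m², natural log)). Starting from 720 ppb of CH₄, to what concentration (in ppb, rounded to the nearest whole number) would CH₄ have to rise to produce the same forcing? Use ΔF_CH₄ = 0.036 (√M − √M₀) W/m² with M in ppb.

M ≈ 3724 ppb

CO₂ forcing: 5.35 × ln(399/317) = 5.35 × 0.230060 = 1.23082 W/m².
Set 0.036(√M − √720) = 1.23082: √M = 1.23082/0.036 + √720 = 34.1894 + 26.8328 = 61.0222.
M = (61.0222)² = 3723.71 ppb.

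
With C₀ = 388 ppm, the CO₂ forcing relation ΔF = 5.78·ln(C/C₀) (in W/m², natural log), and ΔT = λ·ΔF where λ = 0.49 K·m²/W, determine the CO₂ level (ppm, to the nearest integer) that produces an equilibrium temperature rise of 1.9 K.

C ≈ 759 ppm

Required forcing: ΔF = ΔT/λ = 1.9/0.49 = 3.8776 W/m².
Then ln(C/388) = ΔF/5.78 = 3.8776/5.78 = 0.67087.
So C = 388 × e^0.67087 = 388 × 1.95594 = 758.90 ppm.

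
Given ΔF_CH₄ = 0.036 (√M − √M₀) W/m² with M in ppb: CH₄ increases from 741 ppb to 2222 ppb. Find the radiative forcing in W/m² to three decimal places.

CH₄: 0.036 × (√2222 − √741) = 0.036 × (47.1381 − 27.2213) = 0.036 × 19.9168 = 0.7170 W/m².

ΔF = 0.717 W/m²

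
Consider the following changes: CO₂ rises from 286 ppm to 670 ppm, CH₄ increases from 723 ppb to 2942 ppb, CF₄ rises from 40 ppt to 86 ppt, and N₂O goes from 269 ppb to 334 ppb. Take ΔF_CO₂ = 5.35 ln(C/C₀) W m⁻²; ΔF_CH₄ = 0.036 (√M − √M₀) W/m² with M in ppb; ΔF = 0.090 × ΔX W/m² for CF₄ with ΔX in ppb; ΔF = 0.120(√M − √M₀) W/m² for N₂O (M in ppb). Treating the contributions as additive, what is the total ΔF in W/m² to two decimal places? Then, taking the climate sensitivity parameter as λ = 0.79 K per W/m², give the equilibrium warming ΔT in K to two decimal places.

ΔF = 5.77 W/m²; ΔT = 4.56 K

CO₂: 5.35 × ln(670/286) = 5.35 × ln(2.34266) = 5.35 × 0.85129 = 4.5544 W/m².
CH₄: 0.036 × (√2942 − √723) = 0.036 × (54.2402 − 26.8887) = 0.036 × 27.3515 = 0.9847 W/m².
CF₄: Δ = 86 − 40 = 46 ppt = 0.046 ppb; ΔF = 0.090 × 0.046 = 0.0041 W/m².
N₂O: 0.120 × (√334 − √269) = 0.120 × (18.2757 − 16.4012) = 0.120 × 1.8745 = 0.2249 W/m².
Total ΔF = 4.5544 + 0.9847 + 0.0041 + 0.2249 = 5.7681 W/m².
ΔT = λ ΔF = 0.79 × 5.77 = 4.5583 K.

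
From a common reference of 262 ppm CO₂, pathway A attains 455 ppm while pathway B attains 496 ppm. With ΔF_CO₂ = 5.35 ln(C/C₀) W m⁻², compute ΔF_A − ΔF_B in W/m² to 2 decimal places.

ΔF_A − ΔF_B = -0.46 W/m²

ΔF_A = 5.35 ln(455/262) = 5.35 × 0.55195 = 2.9529 W/m².
ΔF_B = 5.35 ln(496/262) = 5.35 × 0.63823 = 3.4145 W/m².
Difference: 2.9529 − 3.4145 = -0.4616 W/m².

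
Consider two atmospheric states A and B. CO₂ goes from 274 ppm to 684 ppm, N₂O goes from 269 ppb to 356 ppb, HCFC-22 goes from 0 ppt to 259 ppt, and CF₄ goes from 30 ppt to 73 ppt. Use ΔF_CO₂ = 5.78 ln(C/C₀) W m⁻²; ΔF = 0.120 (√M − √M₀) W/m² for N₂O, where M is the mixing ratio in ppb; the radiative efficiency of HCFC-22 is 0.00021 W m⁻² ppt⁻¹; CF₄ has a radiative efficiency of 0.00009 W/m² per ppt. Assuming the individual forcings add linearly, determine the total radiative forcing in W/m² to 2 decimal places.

CO₂: 5.78 × ln(684/274) = 5.78 × ln(2.49635) = 5.78 × 0.91483 = 5.2877 W/m².
N₂O: 0.120 × (√356 − √269) = 0.120 × (18.8680 − 16.4012) = 0.120 × 2.4668 = 0.2960 W/m².
HCFC-22: ΔF = 0.00021 × (259 − 0) = 0.00021 × 259 = 0.0544 W/m².
CF₄: ΔF = 0.00009 × (73 − 30) = 0.00009 × 43 = 0.0039 W/m².
Total ΔF = 5.2877 + 0.2960 + 0.0544 + 0.0039 = 5.6420 W/m².

ΔF = 5.64 W/m²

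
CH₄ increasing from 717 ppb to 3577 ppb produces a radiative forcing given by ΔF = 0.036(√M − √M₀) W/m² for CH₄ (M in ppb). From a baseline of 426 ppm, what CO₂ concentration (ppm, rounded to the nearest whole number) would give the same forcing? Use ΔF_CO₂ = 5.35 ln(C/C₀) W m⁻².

CH₄ forcing: 0.036 × (√3577 − √717) = 0.036 × (59.8080 − 26.7769) = 0.036 × 33.0311 = 1.18912 W/m².
Set 5.35 ln(C/426) = 1.18912: ln(C/426) = 1.18912/5.35 = 0.22227, so C = 426 × e^0.22227 = 426 × 1.24891 = 532.04 ppm.

C ≈ 532 ppm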